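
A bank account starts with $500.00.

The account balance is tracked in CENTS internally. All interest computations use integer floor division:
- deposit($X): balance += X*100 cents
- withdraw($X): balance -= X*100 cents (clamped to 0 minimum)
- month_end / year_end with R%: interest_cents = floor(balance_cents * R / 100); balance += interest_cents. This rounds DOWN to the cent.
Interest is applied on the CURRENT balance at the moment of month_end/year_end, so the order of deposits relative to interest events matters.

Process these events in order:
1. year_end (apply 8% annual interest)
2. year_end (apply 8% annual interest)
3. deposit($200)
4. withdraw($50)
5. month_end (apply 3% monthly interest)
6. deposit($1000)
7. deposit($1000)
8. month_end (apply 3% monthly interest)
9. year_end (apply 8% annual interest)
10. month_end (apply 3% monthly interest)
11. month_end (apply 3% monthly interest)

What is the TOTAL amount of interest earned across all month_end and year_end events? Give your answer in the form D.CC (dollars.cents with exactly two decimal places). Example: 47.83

Answer: 601.50

Derivation:
After 1 (year_end (apply 8% annual interest)): balance=$540.00 total_interest=$40.00
After 2 (year_end (apply 8% annual interest)): balance=$583.20 total_interest=$83.20
After 3 (deposit($200)): balance=$783.20 total_interest=$83.20
After 4 (withdraw($50)): balance=$733.20 total_interest=$83.20
After 5 (month_end (apply 3% monthly interest)): balance=$755.19 total_interest=$105.19
After 6 (deposit($1000)): balance=$1755.19 total_interest=$105.19
After 7 (deposit($1000)): balance=$2755.19 total_interest=$105.19
After 8 (month_end (apply 3% monthly interest)): balance=$2837.84 total_interest=$187.84
After 9 (year_end (apply 8% annual interest)): balance=$3064.86 total_interest=$414.86
After 10 (month_end (apply 3% monthly interest)): balance=$3156.80 total_interest=$506.80
After 11 (month_end (apply 3% monthly interest)): balance=$3251.50 total_interest=$601.50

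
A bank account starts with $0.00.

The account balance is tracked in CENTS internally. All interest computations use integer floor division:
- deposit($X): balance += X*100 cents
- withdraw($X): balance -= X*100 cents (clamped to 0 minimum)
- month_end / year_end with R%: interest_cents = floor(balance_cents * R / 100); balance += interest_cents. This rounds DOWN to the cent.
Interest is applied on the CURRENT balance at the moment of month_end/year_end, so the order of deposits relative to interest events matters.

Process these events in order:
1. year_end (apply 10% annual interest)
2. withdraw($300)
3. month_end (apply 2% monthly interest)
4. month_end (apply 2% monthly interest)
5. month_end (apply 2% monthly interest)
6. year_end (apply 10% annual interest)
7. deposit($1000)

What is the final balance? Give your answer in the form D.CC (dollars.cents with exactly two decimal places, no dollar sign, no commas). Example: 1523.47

After 1 (year_end (apply 10% annual interest)): balance=$0.00 total_interest=$0.00
After 2 (withdraw($300)): balance=$0.00 total_interest=$0.00
After 3 (month_end (apply 2% monthly interest)): balance=$0.00 total_interest=$0.00
After 4 (month_end (apply 2% monthly interest)): balance=$0.00 total_interest=$0.00
After 5 (month_end (apply 2% monthly interest)): balance=$0.00 total_interest=$0.00
After 6 (year_end (apply 10% annual interest)): balance=$0.00 total_interest=$0.00
After 7 (deposit($1000)): balance=$1000.00 total_interest=$0.00

Answer: 1000.00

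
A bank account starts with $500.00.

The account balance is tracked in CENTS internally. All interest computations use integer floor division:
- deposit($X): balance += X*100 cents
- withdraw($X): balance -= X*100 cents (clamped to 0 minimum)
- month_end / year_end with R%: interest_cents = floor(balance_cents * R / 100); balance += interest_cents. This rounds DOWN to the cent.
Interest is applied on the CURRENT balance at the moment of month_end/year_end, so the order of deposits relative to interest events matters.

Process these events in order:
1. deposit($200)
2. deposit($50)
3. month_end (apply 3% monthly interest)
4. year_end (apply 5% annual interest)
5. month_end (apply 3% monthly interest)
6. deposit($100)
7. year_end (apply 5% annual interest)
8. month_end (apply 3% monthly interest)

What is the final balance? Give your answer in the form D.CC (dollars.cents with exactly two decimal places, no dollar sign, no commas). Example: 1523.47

After 1 (deposit($200)): balance=$700.00 total_interest=$0.00
After 2 (deposit($50)): balance=$750.00 total_interest=$0.00
After 3 (month_end (apply 3% monthly interest)): balance=$772.50 total_interest=$22.50
After 4 (year_end (apply 5% annual interest)): balance=$811.12 total_interest=$61.12
After 5 (month_end (apply 3% monthly interest)): balance=$835.45 total_interest=$85.45
After 6 (deposit($100)): balance=$935.45 total_interest=$85.45
After 7 (year_end (apply 5% annual interest)): balance=$982.22 total_interest=$132.22
After 8 (month_end (apply 3% monthly interest)): balance=$1011.68 total_interest=$161.68

Answer: 1011.68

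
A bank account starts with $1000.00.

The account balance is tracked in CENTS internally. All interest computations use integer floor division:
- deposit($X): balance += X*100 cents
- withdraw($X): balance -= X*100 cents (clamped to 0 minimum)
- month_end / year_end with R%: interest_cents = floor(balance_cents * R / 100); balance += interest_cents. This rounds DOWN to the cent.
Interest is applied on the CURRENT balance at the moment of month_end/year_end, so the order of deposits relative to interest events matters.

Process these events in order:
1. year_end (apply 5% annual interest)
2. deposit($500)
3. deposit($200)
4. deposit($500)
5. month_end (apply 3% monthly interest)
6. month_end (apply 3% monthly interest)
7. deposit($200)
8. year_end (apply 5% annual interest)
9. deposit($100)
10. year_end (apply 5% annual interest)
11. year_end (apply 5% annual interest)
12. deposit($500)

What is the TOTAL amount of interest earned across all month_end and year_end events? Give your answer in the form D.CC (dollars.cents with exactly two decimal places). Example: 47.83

Answer: 605.03

Derivation:
After 1 (year_end (apply 5% annual interest)): balance=$1050.00 total_interest=$50.00
After 2 (deposit($500)): balance=$1550.00 total_interest=$50.00
After 3 (deposit($200)): balance=$1750.00 total_interest=$50.00
After 4 (deposit($500)): balance=$2250.00 total_interest=$50.00
After 5 (month_end (apply 3% monthly interest)): balance=$2317.50 total_interest=$117.50
After 6 (month_end (apply 3% monthly interest)): balance=$2387.02 total_interest=$187.02
After 7 (deposit($200)): balance=$2587.02 total_interest=$187.02
After 8 (year_end (apply 5% annual interest)): balance=$2716.37 total_interest=$316.37
After 9 (deposit($100)): balance=$2816.37 total_interest=$316.37
After 10 (year_end (apply 5% annual interest)): balance=$2957.18 total_interest=$457.18
After 11 (year_end (apply 5% annual interest)): balance=$3105.03 total_interest=$605.03
After 12 (deposit($500)): balance=$3605.03 total_interest=$605.03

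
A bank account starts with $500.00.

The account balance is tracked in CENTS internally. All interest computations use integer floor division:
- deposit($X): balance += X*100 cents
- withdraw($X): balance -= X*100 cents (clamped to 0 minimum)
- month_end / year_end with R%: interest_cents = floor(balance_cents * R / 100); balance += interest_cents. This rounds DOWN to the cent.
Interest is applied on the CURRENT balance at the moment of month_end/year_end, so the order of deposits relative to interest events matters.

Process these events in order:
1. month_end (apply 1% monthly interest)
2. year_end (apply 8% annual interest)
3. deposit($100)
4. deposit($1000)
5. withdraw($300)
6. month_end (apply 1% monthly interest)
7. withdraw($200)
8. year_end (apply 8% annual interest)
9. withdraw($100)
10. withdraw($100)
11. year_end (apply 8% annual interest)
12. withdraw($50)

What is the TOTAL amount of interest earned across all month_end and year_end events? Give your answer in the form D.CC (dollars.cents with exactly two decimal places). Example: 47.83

After 1 (month_end (apply 1% monthly interest)): balance=$505.00 total_interest=$5.00
After 2 (year_end (apply 8% annual interest)): balance=$545.40 total_interest=$45.40
After 3 (deposit($100)): balance=$645.40 total_interest=$45.40
After 4 (deposit($1000)): balance=$1645.40 total_interest=$45.40
After 5 (withdraw($300)): balance=$1345.40 total_interest=$45.40
After 6 (month_end (apply 1% monthly interest)): balance=$1358.85 total_interest=$58.85
After 7 (withdraw($200)): balance=$1158.85 total_interest=$58.85
After 8 (year_end (apply 8% annual interest)): balance=$1251.55 total_interest=$151.55
After 9 (withdraw($100)): balance=$1151.55 total_interest=$151.55
After 10 (withdraw($100)): balance=$1051.55 total_interest=$151.55
After 11 (year_end (apply 8% annual interest)): balance=$1135.67 total_interest=$235.67
After 12 (withdraw($50)): balance=$1085.67 total_interest=$235.67

Answer: 235.67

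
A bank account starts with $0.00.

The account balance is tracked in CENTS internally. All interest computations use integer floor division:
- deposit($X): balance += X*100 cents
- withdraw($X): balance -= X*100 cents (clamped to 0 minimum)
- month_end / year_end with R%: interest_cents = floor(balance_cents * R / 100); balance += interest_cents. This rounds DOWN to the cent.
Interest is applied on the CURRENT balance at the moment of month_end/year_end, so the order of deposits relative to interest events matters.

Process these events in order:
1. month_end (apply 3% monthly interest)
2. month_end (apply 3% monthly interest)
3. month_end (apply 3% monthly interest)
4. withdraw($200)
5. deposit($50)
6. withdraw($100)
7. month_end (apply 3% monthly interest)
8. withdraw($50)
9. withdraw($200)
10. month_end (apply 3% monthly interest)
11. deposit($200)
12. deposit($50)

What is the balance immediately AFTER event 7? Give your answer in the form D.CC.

Answer: 0.00

Derivation:
After 1 (month_end (apply 3% monthly interest)): balance=$0.00 total_interest=$0.00
After 2 (month_end (apply 3% monthly interest)): balance=$0.00 total_interest=$0.00
After 3 (month_end (apply 3% monthly interest)): balance=$0.00 total_interest=$0.00
After 4 (withdraw($200)): balance=$0.00 total_interest=$0.00
After 5 (deposit($50)): balance=$50.00 total_interest=$0.00
After 6 (withdraw($100)): balance=$0.00 total_interest=$0.00
After 7 (month_end (apply 3% monthly interest)): balance=$0.00 total_interest=$0.00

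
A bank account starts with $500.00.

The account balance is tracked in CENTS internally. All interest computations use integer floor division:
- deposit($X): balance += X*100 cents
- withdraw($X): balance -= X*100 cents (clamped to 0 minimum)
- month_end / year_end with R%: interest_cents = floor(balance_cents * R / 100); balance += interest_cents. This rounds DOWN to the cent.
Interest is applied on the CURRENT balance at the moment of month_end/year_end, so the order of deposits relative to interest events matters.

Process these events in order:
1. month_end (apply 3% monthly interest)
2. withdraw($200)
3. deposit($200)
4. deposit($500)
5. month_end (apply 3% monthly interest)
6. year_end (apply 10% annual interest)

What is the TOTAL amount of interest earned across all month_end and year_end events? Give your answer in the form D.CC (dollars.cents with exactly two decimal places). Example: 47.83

Answer: 149.99

Derivation:
After 1 (month_end (apply 3% monthly interest)): balance=$515.00 total_interest=$15.00
After 2 (withdraw($200)): balance=$315.00 total_interest=$15.00
After 3 (deposit($200)): balance=$515.00 total_interest=$15.00
After 4 (deposit($500)): balance=$1015.00 total_interest=$15.00
After 5 (month_end (apply 3% monthly interest)): balance=$1045.45 total_interest=$45.45
After 6 (year_end (apply 10% annual interest)): balance=$1149.99 total_interest=$149.99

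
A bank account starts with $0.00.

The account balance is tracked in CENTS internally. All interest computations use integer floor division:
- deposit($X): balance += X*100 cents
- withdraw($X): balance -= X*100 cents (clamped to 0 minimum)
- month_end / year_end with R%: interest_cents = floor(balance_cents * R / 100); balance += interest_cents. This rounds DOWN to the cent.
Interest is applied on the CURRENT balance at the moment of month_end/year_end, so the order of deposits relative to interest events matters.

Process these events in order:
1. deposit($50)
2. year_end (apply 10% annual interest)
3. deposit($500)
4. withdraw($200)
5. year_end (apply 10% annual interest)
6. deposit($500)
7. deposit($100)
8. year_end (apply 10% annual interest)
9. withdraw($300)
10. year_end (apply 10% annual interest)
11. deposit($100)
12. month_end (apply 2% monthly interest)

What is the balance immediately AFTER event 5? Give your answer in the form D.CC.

Answer: 390.50

Derivation:
After 1 (deposit($50)): balance=$50.00 total_interest=$0.00
After 2 (year_end (apply 10% annual interest)): balance=$55.00 total_interest=$5.00
After 3 (deposit($500)): balance=$555.00 total_interest=$5.00
After 4 (withdraw($200)): balance=$355.00 total_interest=$5.00
After 5 (year_end (apply 10% annual interest)): balance=$390.50 total_interest=$40.50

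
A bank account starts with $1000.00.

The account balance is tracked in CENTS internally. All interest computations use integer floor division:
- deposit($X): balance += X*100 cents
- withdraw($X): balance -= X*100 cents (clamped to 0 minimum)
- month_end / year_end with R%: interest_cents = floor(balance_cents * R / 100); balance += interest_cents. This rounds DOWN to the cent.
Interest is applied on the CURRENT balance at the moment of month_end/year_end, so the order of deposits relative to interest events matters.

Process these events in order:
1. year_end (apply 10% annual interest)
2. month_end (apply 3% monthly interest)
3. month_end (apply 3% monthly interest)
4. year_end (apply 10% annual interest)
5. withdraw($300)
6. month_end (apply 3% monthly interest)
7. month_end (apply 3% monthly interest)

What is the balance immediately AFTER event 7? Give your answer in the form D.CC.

After 1 (year_end (apply 10% annual interest)): balance=$1100.00 total_interest=$100.00
After 2 (month_end (apply 3% monthly interest)): balance=$1133.00 total_interest=$133.00
After 3 (month_end (apply 3% monthly interest)): balance=$1166.99 total_interest=$166.99
After 4 (year_end (apply 10% annual interest)): balance=$1283.68 total_interest=$283.68
After 5 (withdraw($300)): balance=$983.68 total_interest=$283.68
After 6 (month_end (apply 3% monthly interest)): balance=$1013.19 total_interest=$313.19
After 7 (month_end (apply 3% monthly interest)): balance=$1043.58 total_interest=$343.58

Answer: 1043.58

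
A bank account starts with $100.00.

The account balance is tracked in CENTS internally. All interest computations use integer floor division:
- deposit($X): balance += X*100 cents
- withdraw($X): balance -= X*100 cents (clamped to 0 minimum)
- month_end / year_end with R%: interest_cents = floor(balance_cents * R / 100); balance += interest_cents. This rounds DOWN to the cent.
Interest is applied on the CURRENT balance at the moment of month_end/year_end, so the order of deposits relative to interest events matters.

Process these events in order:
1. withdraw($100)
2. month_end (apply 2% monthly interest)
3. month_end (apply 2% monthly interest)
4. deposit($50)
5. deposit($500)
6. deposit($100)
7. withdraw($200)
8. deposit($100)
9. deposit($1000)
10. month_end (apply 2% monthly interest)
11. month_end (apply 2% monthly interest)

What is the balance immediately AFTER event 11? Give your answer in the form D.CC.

After 1 (withdraw($100)): balance=$0.00 total_interest=$0.00
After 2 (month_end (apply 2% monthly interest)): balance=$0.00 total_interest=$0.00
After 3 (month_end (apply 2% monthly interest)): balance=$0.00 total_interest=$0.00
After 4 (deposit($50)): balance=$50.00 total_interest=$0.00
After 5 (deposit($500)): balance=$550.00 total_interest=$0.00
After 6 (deposit($100)): balance=$650.00 total_interest=$0.00
After 7 (withdraw($200)): balance=$450.00 total_interest=$0.00
After 8 (deposit($100)): balance=$550.00 total_interest=$0.00
After 9 (deposit($1000)): balance=$1550.00 total_interest=$0.00
After 10 (month_end (apply 2% monthly interest)): balance=$1581.00 total_interest=$31.00
After 11 (month_end (apply 2% monthly interest)): balance=$1612.62 total_interest=$62.62

Answer: 1612.62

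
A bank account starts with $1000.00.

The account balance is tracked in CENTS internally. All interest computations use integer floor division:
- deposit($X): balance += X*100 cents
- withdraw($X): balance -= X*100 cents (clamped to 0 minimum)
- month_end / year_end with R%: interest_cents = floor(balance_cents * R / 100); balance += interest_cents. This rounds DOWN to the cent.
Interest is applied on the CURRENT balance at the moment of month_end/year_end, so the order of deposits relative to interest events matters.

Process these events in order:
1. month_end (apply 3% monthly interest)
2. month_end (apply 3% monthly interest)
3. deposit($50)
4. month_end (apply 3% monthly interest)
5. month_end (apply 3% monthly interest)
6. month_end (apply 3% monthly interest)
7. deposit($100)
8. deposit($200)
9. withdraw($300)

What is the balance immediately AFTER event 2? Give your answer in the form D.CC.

After 1 (month_end (apply 3% monthly interest)): balance=$1030.00 total_interest=$30.00
After 2 (month_end (apply 3% monthly interest)): balance=$1060.90 total_interest=$60.90

Answer: 1060.90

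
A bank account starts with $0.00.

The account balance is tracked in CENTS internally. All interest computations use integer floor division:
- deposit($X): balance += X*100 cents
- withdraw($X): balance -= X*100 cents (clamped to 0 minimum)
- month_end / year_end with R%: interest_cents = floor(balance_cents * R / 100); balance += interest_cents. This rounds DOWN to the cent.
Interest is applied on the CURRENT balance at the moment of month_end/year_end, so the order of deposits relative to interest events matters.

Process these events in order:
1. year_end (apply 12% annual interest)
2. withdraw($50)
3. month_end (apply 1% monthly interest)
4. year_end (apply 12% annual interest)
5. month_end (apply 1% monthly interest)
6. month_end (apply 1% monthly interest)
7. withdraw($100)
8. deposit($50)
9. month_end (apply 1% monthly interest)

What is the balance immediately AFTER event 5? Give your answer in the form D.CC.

After 1 (year_end (apply 12% annual interest)): balance=$0.00 total_interest=$0.00
After 2 (withdraw($50)): balance=$0.00 total_interest=$0.00
After 3 (month_end (apply 1% monthly interest)): balance=$0.00 total_interest=$0.00
After 4 (year_end (apply 12% annual interest)): balance=$0.00 total_interest=$0.00
After 5 (month_end (apply 1% monthly interest)): balance=$0.00 total_interest=$0.00

Answer: 0.00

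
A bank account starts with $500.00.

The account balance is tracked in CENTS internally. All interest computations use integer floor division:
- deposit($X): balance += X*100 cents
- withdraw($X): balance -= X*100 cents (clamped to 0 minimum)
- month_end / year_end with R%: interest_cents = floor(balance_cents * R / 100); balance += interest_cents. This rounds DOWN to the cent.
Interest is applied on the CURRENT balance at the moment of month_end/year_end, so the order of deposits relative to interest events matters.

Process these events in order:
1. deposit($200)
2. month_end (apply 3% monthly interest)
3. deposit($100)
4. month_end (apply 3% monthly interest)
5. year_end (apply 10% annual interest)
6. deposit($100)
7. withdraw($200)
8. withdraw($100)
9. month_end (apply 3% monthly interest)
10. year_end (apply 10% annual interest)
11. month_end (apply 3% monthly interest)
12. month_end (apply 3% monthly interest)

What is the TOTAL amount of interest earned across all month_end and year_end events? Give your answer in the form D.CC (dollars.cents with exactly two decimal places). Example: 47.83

After 1 (deposit($200)): balance=$700.00 total_interest=$0.00
After 2 (month_end (apply 3% monthly interest)): balance=$721.00 total_interest=$21.00
After 3 (deposit($100)): balance=$821.00 total_interest=$21.00
After 4 (month_end (apply 3% monthly interest)): balance=$845.63 total_interest=$45.63
After 5 (year_end (apply 10% annual interest)): balance=$930.19 total_interest=$130.19
After 6 (deposit($100)): balance=$1030.19 total_interest=$130.19
After 7 (withdraw($200)): balance=$830.19 total_interest=$130.19
After 8 (withdraw($100)): balance=$730.19 total_interest=$130.19
After 9 (month_end (apply 3% monthly interest)): balance=$752.09 total_interest=$152.09
After 10 (year_end (apply 10% annual interest)): balance=$827.29 total_interest=$227.29
After 11 (month_end (apply 3% monthly interest)): balance=$852.10 total_interest=$252.10
After 12 (month_end (apply 3% monthly interest)): balance=$877.66 total_interest=$277.66

Answer: 277.66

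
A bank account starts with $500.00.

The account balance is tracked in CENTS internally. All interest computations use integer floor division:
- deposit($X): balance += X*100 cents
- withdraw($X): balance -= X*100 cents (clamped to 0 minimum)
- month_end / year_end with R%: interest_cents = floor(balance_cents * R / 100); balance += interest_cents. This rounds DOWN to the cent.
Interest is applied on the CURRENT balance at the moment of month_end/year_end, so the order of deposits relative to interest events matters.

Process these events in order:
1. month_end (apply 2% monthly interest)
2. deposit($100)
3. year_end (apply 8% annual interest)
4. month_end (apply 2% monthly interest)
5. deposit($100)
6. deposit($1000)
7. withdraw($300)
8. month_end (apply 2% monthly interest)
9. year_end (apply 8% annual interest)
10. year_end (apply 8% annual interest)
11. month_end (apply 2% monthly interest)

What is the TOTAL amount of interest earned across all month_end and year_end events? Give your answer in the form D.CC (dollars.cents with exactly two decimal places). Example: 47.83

After 1 (month_end (apply 2% monthly interest)): balance=$510.00 total_interest=$10.00
After 2 (deposit($100)): balance=$610.00 total_interest=$10.00
After 3 (year_end (apply 8% annual interest)): balance=$658.80 total_interest=$58.80
After 4 (month_end (apply 2% monthly interest)): balance=$671.97 total_interest=$71.97
After 5 (deposit($100)): balance=$771.97 total_interest=$71.97
After 6 (deposit($1000)): balance=$1771.97 total_interest=$71.97
After 7 (withdraw($300)): balance=$1471.97 total_interest=$71.97
After 8 (month_end (apply 2% monthly interest)): balance=$1501.40 total_interest=$101.40
After 9 (year_end (apply 8% annual interest)): balance=$1621.51 total_interest=$221.51
After 10 (year_end (apply 8% annual interest)): balance=$1751.23 total_interest=$351.23
After 11 (month_end (apply 2% monthly interest)): balance=$1786.25 total_interest=$386.25

Answer: 386.25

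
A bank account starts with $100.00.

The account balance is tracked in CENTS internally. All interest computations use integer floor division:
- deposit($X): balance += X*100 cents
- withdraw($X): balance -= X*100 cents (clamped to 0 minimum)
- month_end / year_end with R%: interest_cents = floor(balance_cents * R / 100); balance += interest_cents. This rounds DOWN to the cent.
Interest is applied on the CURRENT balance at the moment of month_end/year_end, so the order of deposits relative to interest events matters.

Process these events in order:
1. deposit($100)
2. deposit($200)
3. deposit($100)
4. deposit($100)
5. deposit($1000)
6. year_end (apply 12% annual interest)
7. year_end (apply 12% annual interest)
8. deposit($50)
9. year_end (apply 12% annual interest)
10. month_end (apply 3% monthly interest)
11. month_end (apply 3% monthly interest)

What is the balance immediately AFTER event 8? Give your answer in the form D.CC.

Answer: 2057.04

Derivation:
After 1 (deposit($100)): balance=$200.00 total_interest=$0.00
After 2 (deposit($200)): balance=$400.00 total_interest=$0.00
After 3 (deposit($100)): balance=$500.00 total_interest=$0.00
After 4 (deposit($100)): balance=$600.00 total_interest=$0.00
After 5 (deposit($1000)): balance=$1600.00 total_interest=$0.00
After 6 (year_end (apply 12% annual interest)): balance=$1792.00 total_interest=$192.00
After 7 (year_end (apply 12% annual interest)): balance=$2007.04 total_interest=$407.04
After 8 (deposit($50)): balance=$2057.04 total_interest=$407.04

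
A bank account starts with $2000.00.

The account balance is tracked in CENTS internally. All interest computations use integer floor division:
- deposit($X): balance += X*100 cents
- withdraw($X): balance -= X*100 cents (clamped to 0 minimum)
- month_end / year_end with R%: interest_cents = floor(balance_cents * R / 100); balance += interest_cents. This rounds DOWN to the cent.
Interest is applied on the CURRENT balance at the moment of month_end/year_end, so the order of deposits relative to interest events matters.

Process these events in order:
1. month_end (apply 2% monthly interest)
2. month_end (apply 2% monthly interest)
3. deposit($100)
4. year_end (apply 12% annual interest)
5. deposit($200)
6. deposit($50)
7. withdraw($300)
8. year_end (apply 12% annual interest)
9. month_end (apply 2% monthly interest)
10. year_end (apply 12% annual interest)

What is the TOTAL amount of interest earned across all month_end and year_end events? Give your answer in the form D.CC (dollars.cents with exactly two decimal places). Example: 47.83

Answer: 1011.15

Derivation:
After 1 (month_end (apply 2% monthly interest)): balance=$2040.00 total_interest=$40.00
After 2 (month_end (apply 2% monthly interest)): balance=$2080.80 total_interest=$80.80
After 3 (deposit($100)): balance=$2180.80 total_interest=$80.80
After 4 (year_end (apply 12% annual interest)): balance=$2442.49 total_interest=$342.49
After 5 (deposit($200)): balance=$2642.49 total_interest=$342.49
After 6 (deposit($50)): balance=$2692.49 total_interest=$342.49
After 7 (withdraw($300)): balance=$2392.49 total_interest=$342.49
After 8 (year_end (apply 12% annual interest)): balance=$2679.58 total_interest=$629.58
After 9 (month_end (apply 2% monthly interest)): balance=$2733.17 total_interest=$683.17
After 10 (year_end (apply 12% annual interest)): balance=$3061.15 total_interest=$1011.15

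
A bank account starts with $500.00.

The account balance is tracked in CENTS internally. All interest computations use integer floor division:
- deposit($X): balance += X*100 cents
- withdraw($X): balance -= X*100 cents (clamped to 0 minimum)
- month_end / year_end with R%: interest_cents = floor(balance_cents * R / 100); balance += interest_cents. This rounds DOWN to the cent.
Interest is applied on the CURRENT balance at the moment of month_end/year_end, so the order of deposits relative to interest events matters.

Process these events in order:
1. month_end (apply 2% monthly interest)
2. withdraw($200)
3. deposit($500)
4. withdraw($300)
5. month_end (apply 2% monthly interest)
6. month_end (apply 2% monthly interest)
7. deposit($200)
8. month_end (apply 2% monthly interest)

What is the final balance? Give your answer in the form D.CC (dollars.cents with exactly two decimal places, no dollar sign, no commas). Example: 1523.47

After 1 (month_end (apply 2% monthly interest)): balance=$510.00 total_interest=$10.00
After 2 (withdraw($200)): balance=$310.00 total_interest=$10.00
After 3 (deposit($500)): balance=$810.00 total_interest=$10.00
After 4 (withdraw($300)): balance=$510.00 total_interest=$10.00
After 5 (month_end (apply 2% monthly interest)): balance=$520.20 total_interest=$20.20
After 6 (month_end (apply 2% monthly interest)): balance=$530.60 total_interest=$30.60
After 7 (deposit($200)): balance=$730.60 total_interest=$30.60
After 8 (month_end (apply 2% monthly interest)): balance=$745.21 total_interest=$45.21

Answer: 745.21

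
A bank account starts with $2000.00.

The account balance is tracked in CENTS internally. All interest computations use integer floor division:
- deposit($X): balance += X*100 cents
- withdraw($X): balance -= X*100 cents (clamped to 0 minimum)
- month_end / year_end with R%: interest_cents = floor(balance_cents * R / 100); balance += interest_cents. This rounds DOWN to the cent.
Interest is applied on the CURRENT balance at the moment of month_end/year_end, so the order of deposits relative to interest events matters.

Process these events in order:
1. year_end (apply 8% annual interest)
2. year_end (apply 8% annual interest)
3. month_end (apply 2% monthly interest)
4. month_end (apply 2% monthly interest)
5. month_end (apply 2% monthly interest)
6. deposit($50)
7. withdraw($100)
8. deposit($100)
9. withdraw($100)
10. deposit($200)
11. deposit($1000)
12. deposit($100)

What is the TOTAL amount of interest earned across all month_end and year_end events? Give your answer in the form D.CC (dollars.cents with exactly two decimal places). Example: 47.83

After 1 (year_end (apply 8% annual interest)): balance=$2160.00 total_interest=$160.00
After 2 (year_end (apply 8% annual interest)): balance=$2332.80 total_interest=$332.80
After 3 (month_end (apply 2% monthly interest)): balance=$2379.45 total_interest=$379.45
After 4 (month_end (apply 2% monthly interest)): balance=$2427.03 total_interest=$427.03
After 5 (month_end (apply 2% monthly interest)): balance=$2475.57 total_interest=$475.57
After 6 (deposit($50)): balance=$2525.57 total_interest=$475.57
After 7 (withdraw($100)): balance=$2425.57 total_interest=$475.57
After 8 (deposit($100)): balance=$2525.57 total_interest=$475.57
After 9 (withdraw($100)): balance=$2425.57 total_interest=$475.57
After 10 (deposit($200)): balance=$2625.57 total_interest=$475.57
After 11 (deposit($1000)): balance=$3625.57 total_interest=$475.57
After 12 (deposit($100)): balance=$3725.57 total_interest=$475.57

Answer: 475.57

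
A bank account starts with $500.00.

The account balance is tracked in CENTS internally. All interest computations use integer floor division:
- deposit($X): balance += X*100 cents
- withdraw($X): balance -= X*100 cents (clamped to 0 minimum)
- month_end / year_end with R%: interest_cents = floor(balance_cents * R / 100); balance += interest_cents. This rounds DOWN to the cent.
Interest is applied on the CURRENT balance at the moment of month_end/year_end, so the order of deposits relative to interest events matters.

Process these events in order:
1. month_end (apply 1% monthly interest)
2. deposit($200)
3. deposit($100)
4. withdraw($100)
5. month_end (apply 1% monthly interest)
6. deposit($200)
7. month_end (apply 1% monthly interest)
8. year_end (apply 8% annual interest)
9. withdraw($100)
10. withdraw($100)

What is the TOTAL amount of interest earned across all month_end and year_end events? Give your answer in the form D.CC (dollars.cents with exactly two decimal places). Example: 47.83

Answer: 94.86

Derivation:
After 1 (month_end (apply 1% monthly interest)): balance=$505.00 total_interest=$5.00
After 2 (deposit($200)): balance=$705.00 total_interest=$5.00
After 3 (deposit($100)): balance=$805.00 total_interest=$5.00
After 4 (withdraw($100)): balance=$705.00 total_interest=$5.00
After 5 (month_end (apply 1% monthly interest)): balance=$712.05 total_interest=$12.05
After 6 (deposit($200)): balance=$912.05 total_interest=$12.05
After 7 (month_end (apply 1% monthly interest)): balance=$921.17 total_interest=$21.17
After 8 (year_end (apply 8% annual interest)): balance=$994.86 total_interest=$94.86
After 9 (withdraw($100)): balance=$894.86 total_interest=$94.86
After 10 (withdraw($100)): balance=$794.86 total_interest=$94.86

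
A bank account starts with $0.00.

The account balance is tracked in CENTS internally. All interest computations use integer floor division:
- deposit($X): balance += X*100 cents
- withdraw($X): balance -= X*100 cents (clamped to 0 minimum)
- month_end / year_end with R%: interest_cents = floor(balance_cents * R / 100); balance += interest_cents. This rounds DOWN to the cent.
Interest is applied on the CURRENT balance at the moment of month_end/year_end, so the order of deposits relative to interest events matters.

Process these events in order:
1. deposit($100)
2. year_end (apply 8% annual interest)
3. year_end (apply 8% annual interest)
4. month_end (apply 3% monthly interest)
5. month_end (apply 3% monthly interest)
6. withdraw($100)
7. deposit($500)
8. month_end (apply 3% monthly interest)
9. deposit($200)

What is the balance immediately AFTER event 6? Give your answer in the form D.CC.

Answer: 23.73

Derivation:
After 1 (deposit($100)): balance=$100.00 total_interest=$0.00
After 2 (year_end (apply 8% annual interest)): balance=$108.00 total_interest=$8.00
After 3 (year_end (apply 8% annual interest)): balance=$116.64 total_interest=$16.64
After 4 (month_end (apply 3% monthly interest)): balance=$120.13 total_interest=$20.13
After 5 (month_end (apply 3% monthly interest)): balance=$123.73 total_interest=$23.73
After 6 (withdraw($100)): balance=$23.73 total_interest=$23.73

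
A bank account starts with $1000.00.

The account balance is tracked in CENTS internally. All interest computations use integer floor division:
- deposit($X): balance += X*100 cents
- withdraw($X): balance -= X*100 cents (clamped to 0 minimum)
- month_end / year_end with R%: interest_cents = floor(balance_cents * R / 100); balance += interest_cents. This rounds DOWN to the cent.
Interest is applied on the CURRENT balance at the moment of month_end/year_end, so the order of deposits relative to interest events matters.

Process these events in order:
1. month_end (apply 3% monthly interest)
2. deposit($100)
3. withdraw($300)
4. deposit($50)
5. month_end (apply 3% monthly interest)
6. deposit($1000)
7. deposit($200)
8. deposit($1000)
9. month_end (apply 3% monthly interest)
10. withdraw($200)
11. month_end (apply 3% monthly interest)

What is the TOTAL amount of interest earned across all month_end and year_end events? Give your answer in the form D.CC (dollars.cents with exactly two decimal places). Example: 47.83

Answer: 239.57

Derivation:
After 1 (month_end (apply 3% monthly interest)): balance=$1030.00 total_interest=$30.00
After 2 (deposit($100)): balance=$1130.00 total_interest=$30.00
After 3 (withdraw($300)): balance=$830.00 total_interest=$30.00
After 4 (deposit($50)): balance=$880.00 total_interest=$30.00
After 5 (month_end (apply 3% monthly interest)): balance=$906.40 total_interest=$56.40
After 6 (deposit($1000)): balance=$1906.40 total_interest=$56.40
After 7 (deposit($200)): balance=$2106.40 total_interest=$56.40
After 8 (deposit($1000)): balance=$3106.40 total_interest=$56.40
After 9 (month_end (apply 3% monthly interest)): balance=$3199.59 total_interest=$149.59
After 10 (withdraw($200)): balance=$2999.59 total_interest=$149.59
After 11 (month_end (apply 3% monthly interest)): balance=$3089.57 total_interest=$239.57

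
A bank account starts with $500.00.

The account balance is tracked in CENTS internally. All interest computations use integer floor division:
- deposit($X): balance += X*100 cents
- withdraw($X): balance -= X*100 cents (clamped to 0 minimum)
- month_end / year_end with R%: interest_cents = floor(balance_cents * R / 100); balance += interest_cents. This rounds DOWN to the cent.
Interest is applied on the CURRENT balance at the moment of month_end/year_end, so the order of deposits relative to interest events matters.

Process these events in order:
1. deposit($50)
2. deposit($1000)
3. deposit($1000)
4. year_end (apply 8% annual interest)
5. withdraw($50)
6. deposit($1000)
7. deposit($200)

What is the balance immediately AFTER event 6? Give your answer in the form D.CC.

Answer: 3704.00

Derivation:
After 1 (deposit($50)): balance=$550.00 total_interest=$0.00
After 2 (deposit($1000)): balance=$1550.00 total_interest=$0.00
After 3 (deposit($1000)): balance=$2550.00 total_interest=$0.00
After 4 (year_end (apply 8% annual interest)): balance=$2754.00 total_interest=$204.00
After 5 (withdraw($50)): balance=$2704.00 total_interest=$204.00
After 6 (deposit($1000)): balance=$3704.00 total_interest=$204.00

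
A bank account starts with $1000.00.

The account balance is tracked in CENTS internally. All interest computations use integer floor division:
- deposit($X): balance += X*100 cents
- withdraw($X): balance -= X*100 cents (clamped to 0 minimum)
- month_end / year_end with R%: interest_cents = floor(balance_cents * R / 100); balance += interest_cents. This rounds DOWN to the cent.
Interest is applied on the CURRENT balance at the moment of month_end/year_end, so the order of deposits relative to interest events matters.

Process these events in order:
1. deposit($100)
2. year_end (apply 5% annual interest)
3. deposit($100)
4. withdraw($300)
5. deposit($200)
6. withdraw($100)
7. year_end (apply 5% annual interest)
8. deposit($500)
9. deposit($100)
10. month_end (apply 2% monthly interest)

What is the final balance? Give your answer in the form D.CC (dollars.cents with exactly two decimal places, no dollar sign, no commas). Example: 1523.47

Answer: 1741.90

Derivation:
After 1 (deposit($100)): balance=$1100.00 total_interest=$0.00
After 2 (year_end (apply 5% annual interest)): balance=$1155.00 total_interest=$55.00
After 3 (deposit($100)): balance=$1255.00 total_interest=$55.00
After 4 (withdraw($300)): balance=$955.00 total_interest=$55.00
After 5 (deposit($200)): balance=$1155.00 total_interest=$55.00
After 6 (withdraw($100)): balance=$1055.00 total_interest=$55.00
After 7 (year_end (apply 5% annual interest)): balance=$1107.75 total_interest=$107.75
After 8 (deposit($500)): balance=$1607.75 total_interest=$107.75
After 9 (deposit($100)): balance=$1707.75 total_interest=$107.75
After 10 (month_end (apply 2% monthly interest)): balance=$1741.90 total_interest=$141.90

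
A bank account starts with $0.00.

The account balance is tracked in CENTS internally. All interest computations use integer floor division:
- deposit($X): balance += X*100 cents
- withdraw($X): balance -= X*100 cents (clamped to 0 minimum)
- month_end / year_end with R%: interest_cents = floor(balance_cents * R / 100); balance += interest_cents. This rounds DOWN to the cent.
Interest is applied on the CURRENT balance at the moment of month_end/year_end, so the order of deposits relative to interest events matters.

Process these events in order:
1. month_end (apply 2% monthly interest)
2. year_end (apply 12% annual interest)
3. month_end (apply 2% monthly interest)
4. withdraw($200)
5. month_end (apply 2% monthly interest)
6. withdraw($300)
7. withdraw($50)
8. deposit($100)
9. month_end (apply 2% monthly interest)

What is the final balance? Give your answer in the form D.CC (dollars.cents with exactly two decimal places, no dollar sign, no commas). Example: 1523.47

After 1 (month_end (apply 2% monthly interest)): balance=$0.00 total_interest=$0.00
After 2 (year_end (apply 12% annual interest)): balance=$0.00 total_interest=$0.00
After 3 (month_end (apply 2% monthly interest)): balance=$0.00 total_interest=$0.00
After 4 (withdraw($200)): balance=$0.00 total_interest=$0.00
After 5 (month_end (apply 2% monthly interest)): balance=$0.00 total_interest=$0.00
After 6 (withdraw($300)): balance=$0.00 total_interest=$0.00
After 7 (withdraw($50)): balance=$0.00 total_interest=$0.00
After 8 (deposit($100)): balance=$100.00 total_interest=$0.00
After 9 (month_end (apply 2% monthly interest)): balance=$102.00 total_interest=$2.00

Answer: 102.00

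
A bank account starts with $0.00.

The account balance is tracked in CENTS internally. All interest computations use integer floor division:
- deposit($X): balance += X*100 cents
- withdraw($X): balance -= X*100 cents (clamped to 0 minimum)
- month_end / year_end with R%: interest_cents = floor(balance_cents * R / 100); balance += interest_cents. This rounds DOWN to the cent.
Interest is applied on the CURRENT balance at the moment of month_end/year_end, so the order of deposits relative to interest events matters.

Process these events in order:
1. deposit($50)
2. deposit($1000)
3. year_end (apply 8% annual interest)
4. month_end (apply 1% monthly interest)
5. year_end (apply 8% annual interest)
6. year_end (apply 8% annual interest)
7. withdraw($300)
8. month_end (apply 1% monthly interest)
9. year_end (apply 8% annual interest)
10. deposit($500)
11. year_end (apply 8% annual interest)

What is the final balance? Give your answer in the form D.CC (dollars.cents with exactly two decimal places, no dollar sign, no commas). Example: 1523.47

Answer: 1760.35

Derivation:
After 1 (deposit($50)): balance=$50.00 total_interest=$0.00
After 2 (deposit($1000)): balance=$1050.00 total_interest=$0.00
After 3 (year_end (apply 8% annual interest)): balance=$1134.00 total_interest=$84.00
After 4 (month_end (apply 1% monthly interest)): balance=$1145.34 total_interest=$95.34
After 5 (year_end (apply 8% annual interest)): balance=$1236.96 total_interest=$186.96
After 6 (year_end (apply 8% annual interest)): balance=$1335.91 total_interest=$285.91
After 7 (withdraw($300)): balance=$1035.91 total_interest=$285.91
After 8 (month_end (apply 1% monthly interest)): balance=$1046.26 total_interest=$296.26
After 9 (year_end (apply 8% annual interest)): balance=$1129.96 total_interest=$379.96
After 10 (deposit($500)): balance=$1629.96 total_interest=$379.96
After 11 (year_end (apply 8% annual interest)): balance=$1760.35 total_interest=$510.35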